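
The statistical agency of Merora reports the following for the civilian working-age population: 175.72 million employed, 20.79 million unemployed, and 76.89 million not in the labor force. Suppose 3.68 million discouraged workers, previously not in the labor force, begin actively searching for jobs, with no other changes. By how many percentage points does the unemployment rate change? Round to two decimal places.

Initially, labor force = 175.72 + 20.79 = 196.51 million, so u = 20.79/196.51 = 10.58%.
After the change, unemployed and labor force both rise by 3.68 → E = 175.72, U = 24.47, labor force = 200.19 million.
New unemployment rate = 24.47 / 200.19 = 12.22%.
Change = 12.22% − 10.58% = +1.64 percentage points.

The unemployment rate changes by +1.64 percentage points.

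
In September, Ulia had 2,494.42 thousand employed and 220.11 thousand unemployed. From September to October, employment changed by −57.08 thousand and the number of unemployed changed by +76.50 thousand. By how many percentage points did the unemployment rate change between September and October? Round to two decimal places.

The unemployment rate changed by +2.74 percentage points.

September: labor force = 2,494.42 + 220.11 = 2,714.53; u = 220.11/2,714.53 = 8.11%.
October: labor force = 2,437.34 + 296.61 = 2,733.95; u = 296.61/2,733.95 = 10.85%.
Change = 10.85% − 8.11% = +2.74 pp.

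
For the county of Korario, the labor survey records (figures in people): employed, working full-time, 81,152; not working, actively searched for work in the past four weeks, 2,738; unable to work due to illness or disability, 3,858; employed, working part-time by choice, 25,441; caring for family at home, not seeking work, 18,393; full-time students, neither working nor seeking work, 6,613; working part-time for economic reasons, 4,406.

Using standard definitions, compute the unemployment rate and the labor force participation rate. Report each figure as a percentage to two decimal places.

Employed = 81,152 + 25,441 + 4,406 = 110,999 (anyone who worked, including part-time for economic reasons, counts as employed).
Unemployed = 2,738.
Labor force = 110,999 + 2,738 = 113,737.
Not in labor force = 3,858 + 18,393 + 6,613 = 28,864 (those not working and not actively searching are outside the labor force).
Civilian working-age population = 113,737 + 28,864 = 142,601.
Unemployment rate = 2,738 / 113,737 = 2.41%.
Labor force participation rate = 113,737 / 142,601 = 79.76%.

Unemployment rate ≈ 2.41%; labor force participation rate ≈ 79.76%.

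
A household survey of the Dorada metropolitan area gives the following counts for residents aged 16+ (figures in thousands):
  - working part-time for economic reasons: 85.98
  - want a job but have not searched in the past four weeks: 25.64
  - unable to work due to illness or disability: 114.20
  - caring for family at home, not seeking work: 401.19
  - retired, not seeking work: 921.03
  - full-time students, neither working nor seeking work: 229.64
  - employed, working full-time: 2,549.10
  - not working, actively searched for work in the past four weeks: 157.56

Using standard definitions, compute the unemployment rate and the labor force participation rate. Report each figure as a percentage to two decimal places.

Unemployment rate ≈ 5.64%; labor force participation rate ≈ 62.28%.

Employed = 85.98 + 2,549.10 = 2,635.08 thousand (anyone who worked, including part-time for economic reasons, counts as employed).
Unemployed = 157.56 thousand.
Labor force = 2,635.08 + 157.56 = 2,792.64 thousand.
Not in labor force = 25.64 + 114.20 + 401.19 + 921.03 + 229.64 = 1,691.70 thousand (those not working and not actively searching are outside the labor force — including those who want a job but have given up searching).
Civilian working-age population = 2,792.64 + 1,691.70 = 4,484.34 thousand.
Unemployment rate = 157.56 / 2,792.64 = 5.64%.
Labor force participation rate = 2,792.64 / 4,484.34 = 62.28%.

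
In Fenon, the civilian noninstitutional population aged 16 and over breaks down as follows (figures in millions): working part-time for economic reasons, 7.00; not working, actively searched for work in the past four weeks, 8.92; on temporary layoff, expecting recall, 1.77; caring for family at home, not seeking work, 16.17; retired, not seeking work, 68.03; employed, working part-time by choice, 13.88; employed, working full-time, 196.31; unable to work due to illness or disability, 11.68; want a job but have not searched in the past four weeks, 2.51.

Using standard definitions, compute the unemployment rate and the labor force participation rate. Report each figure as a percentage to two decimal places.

Unemployment rate ≈ 4.69%; labor force participation rate ≈ 69.84%.

Employed = 7.00 + 13.88 + 196.31 = 217.19 million (anyone who worked, including part-time for economic reasons, counts as employed).
Unemployed = 8.92 + 1.77 = 10.69 million (jobless and actively searching, or on temporary layoff).
Labor force = 217.19 + 10.69 = 227.88 million.
Not in labor force = 16.17 + 68.03 + 11.68 + 2.51 = 98.39 million (those not working and not actively searching are outside the labor force — including those who want a job but have given up searching).
Civilian working-age population = 227.88 + 98.39 = 326.27 million.
Unemployment rate = 10.69 / 227.88 = 4.69%.
Labor force participation rate = 227.88 / 326.27 = 69.84%.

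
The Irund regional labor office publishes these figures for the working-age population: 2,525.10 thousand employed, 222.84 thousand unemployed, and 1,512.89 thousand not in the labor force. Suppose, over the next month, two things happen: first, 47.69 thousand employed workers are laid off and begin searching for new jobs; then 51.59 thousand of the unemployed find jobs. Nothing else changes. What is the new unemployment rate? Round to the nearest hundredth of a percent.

Initially, labor force = 2,525.10 + 222.84 = 2,747.94 thousand, so u = 222.84/2,747.94 = 8.11%.
After the first change, employed falls and unemployed rises by 47.69; labor force unchanged → E = 2,477.41, U = 270.53, labor force = 2,747.94 thousand.
After the second change, unemployed falls and employed rises by 51.59; labor force unchanged → E = 2,529.00, U = 218.94, labor force = 2,747.94 thousand.
New unemployment rate = 218.94 / 2,747.94 = 7.97%.

New unemployment rate ≈ 7.97%.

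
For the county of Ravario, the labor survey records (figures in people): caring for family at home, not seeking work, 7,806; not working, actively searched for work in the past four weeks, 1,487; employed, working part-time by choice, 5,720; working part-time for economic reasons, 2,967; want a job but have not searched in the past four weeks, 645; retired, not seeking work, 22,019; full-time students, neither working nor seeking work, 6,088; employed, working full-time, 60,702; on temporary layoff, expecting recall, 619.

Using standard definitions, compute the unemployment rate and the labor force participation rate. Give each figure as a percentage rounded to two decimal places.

Unemployment rate ≈ 2.95%; labor force participation rate ≈ 66.17%.

Employed = 5,720 + 2,967 + 60,702 = 69,389 (anyone who worked, including part-time for economic reasons, counts as employed).
Unemployed = 1,487 + 619 = 2,106 (jobless and actively searching, or on temporary layoff).
Labor force = 69,389 + 2,106 = 71,495.
Not in labor force = 7,806 + 645 + 22,019 + 6,088 = 36,558 (those not working and not actively searching are outside the labor force — including those who want a job but have given up searching).
Civilian working-age population = 71,495 + 36,558 = 108,053.
Unemployment rate = 2,106 / 71,495 = 2.95%.
Labor force participation rate = 71,495 / 108,053 = 66.17%.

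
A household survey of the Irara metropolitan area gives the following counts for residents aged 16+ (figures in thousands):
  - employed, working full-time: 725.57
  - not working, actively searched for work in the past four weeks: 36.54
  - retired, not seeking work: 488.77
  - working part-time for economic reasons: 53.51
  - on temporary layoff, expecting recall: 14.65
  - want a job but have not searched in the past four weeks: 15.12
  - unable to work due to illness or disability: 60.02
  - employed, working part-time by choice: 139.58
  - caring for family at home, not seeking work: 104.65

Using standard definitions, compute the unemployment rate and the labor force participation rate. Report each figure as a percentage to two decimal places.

Unemployment rate ≈ 5.28%; labor force participation rate ≈ 59.19%.

Employed = 725.57 + 53.51 + 139.58 = 918.66 thousand (anyone who worked, including part-time for economic reasons, counts as employed).
Unemployed = 36.54 + 14.65 = 51.19 thousand (jobless and actively searching, or on temporary layoff).
Labor force = 918.66 + 51.19 = 969.85 thousand.
Not in labor force = 488.77 + 15.12 + 60.02 + 104.65 = 668.56 thousand (those not working and not actively searching are outside the labor force — including those who want a job but have given up searching).
Civilian working-age population = 969.85 + 668.56 = 1,638.41 thousand.
Unemployment rate = 51.19 / 969.85 = 5.28%.
Labor force participation rate = 969.85 / 1,638.41 = 59.19%.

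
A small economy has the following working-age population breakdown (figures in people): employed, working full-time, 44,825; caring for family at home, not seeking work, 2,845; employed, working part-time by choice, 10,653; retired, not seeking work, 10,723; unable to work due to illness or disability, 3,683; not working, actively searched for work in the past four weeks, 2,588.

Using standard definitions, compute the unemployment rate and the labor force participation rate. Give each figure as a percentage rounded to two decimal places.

Employed = 44,825 + 10,653 = 55,478.
Unemployed = 2,588.
Labor force = 55,478 + 2,588 = 58,066.
Not in labor force = 2,845 + 10,723 + 3,683 = 17,251 (those not working and not actively searching are outside the labor force).
Civilian working-age population = 58,066 + 17,251 = 75,317.
Unemployment rate = 2,588 / 58,066 = 4.46%.
Labor force participation rate = 58,066 / 75,317 = 77.10%.

Unemployment rate ≈ 4.46%; labor force participation rate ≈ 77.10%.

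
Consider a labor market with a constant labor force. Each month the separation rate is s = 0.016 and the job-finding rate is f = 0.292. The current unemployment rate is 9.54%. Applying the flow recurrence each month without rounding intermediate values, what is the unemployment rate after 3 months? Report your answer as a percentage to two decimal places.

Unemployment rate after three months ≈ 6.63%.

With a fixed labor force, u_{t+1} = u_t + s·(1−u_t) − f·u_t = u_t·(1−s−f) + s.
Here 1−s−f = 0.692 and s = 0.016.
u_1 = 0.095400 × 0.692 + 0.016 = 0.082017.
u_2 = 0.082017 × 0.692 + 0.016 = 0.072756.
u_3 = 0.072756 × 0.692 + 0.016 = 0.066347.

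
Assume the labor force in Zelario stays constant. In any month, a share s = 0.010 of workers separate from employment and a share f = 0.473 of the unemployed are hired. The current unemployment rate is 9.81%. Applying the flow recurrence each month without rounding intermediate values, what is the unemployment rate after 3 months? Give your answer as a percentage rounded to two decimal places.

With a fixed labor force, u_{t+1} = u_t + s·(1−u_t) − f·u_t = u_t·(1−s−f) + s.
Here 1−s−f = 0.517 and s = 0.010.
u_1 = 0.098100 × 0.517 + 0.010 = 0.060718.
u_2 = 0.060718 × 0.517 + 0.010 = 0.041391.
u_3 = 0.041391 × 0.517 + 0.010 = 0.031399.

Unemployment rate after three months ≈ 3.14%.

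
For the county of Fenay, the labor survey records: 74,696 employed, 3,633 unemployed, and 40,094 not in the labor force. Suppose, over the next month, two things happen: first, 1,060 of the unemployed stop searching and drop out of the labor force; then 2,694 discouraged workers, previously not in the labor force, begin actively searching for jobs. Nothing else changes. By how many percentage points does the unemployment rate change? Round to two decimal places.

Initially, labor force = 74,696 + 3,633 = 78,329, so u = 3,633/78,329 = 4.64%.
After the first change, unemployed and labor force both fall by 1,060 → E = 74,696, U = 2,573, labor force = 77,269.
After the second change, unemployed and labor force both rise by 2,694 → E = 74,696, U = 5,267, labor force = 79,963.
New unemployment rate = 5,267 / 79,963 = 6.59%.
Change = 6.59% − 4.64% = +1.95 percentage points.

The unemployment rate changes by +1.95 percentage points.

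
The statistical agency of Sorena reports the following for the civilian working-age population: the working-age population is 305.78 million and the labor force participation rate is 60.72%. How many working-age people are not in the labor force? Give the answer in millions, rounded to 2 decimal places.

About 120.11 million are not in the labor force.

Share not in the labor force = 1 − 0.6072 = 0.3928.
Not in labor force = 0.3928 × 305.78 ≈ 120.11 million.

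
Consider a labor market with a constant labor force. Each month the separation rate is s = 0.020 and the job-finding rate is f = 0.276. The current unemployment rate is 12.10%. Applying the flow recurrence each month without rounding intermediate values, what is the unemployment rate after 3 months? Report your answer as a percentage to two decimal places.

Unemployment rate after three months ≈ 8.62%.

With a fixed labor force, u_{t+1} = u_t + s·(1−u_t) − f·u_t = u_t·(1−s−f) + s.
Here 1−s−f = 0.704 and s = 0.020.
u_1 = 0.121000 × 0.704 + 0.020 = 0.105184.
u_2 = 0.105184 × 0.704 + 0.020 = 0.094050.
u_3 = 0.094050 × 0.704 + 0.020 = 0.086211.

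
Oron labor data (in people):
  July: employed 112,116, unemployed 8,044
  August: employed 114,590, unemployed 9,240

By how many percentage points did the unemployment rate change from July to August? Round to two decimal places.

The unemployment rate changed by +0.77 percentage points.

July: labor force = 112,116 + 8,044 = 120,160; u = 8,044/120,160 = 6.69%.
August: labor force = 114,590 + 9,240 = 123,830; u = 9,240/123,830 = 7.46%.
Change = 7.46% − 6.69% = +0.77 pp.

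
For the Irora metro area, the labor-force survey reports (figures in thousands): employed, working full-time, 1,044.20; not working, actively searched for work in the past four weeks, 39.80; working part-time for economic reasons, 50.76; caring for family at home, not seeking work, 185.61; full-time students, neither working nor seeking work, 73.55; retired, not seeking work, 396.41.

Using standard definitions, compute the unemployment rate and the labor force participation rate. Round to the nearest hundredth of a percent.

Employed = 1,044.20 + 50.76 = 1,094.96 thousand (anyone who worked, including part-time for economic reasons, counts as employed).
Unemployed = 39.80 thousand.
Labor force = 1,094.96 + 39.80 = 1,134.76 thousand.
Not in labor force = 185.61 + 73.55 + 396.41 = 655.57 thousand (those not working and not actively searching are outside the labor force).
Civilian working-age population = 1,134.76 + 655.57 = 1,790.33 thousand.
Unemployment rate = 39.80 / 1,134.76 = 3.51%.
Labor force participation rate = 1,134.76 / 1,790.33 = 63.38%.

Unemployment rate ≈ 3.51%; labor force participation rate ≈ 63.38%.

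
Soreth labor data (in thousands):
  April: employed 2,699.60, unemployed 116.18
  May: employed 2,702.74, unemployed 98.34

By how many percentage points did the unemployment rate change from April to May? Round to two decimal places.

The unemployment rate changed by −0.62 percentage points.

April: labor force = 2,699.60 + 116.18 = 2,815.78; u = 116.18/2,815.78 = 4.13%.
May: labor force = 2,702.74 + 98.34 = 2,801.08; u = 98.34/2,801.08 = 3.51%.
Change = 3.51% − 4.13% = −0.62 pp.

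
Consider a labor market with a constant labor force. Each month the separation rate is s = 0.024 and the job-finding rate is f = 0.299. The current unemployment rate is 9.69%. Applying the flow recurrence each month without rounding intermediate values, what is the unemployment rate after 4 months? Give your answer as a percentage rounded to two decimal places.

Unemployment rate after four months ≈ 7.91%.

With a fixed labor force, u_{t+1} = u_t + s·(1−u_t) − f·u_t = u_t·(1−s−f) + s.
Here 1−s−f = 0.677 and s = 0.024.
u_1 = 0.096900 × 0.677 + 0.024 = 0.089601.
u_2 = 0.089601 × 0.677 + 0.024 = 0.084660.
u_3 = 0.084660 × 0.677 + 0.024 = 0.081315.
u_4 = 0.081315 × 0.677 + 0.024 = 0.079050.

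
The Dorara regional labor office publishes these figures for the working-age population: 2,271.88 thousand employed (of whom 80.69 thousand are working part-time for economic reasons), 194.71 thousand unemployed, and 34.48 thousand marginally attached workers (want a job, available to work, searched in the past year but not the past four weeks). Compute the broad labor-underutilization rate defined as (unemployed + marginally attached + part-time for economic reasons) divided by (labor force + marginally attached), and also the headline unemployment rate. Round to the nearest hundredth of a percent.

Labor force = 2,271.88 + 194.71 = 2,466.59 thousand.
Numerator = 194.71 + 34.48 + 80.69 = 309.88 thousand.
Denominator = 2,466.59 + 34.48 = 2,501.07 thousand.
Broad rate = 309.88 / 2,501.07 = 12.39%.
Headline unemployment rate = 194.71 / 2,466.59 = 7.89%.

Broad underutilization rate ≈ 12.39%; headline unemployment rate ≈ 7.89%.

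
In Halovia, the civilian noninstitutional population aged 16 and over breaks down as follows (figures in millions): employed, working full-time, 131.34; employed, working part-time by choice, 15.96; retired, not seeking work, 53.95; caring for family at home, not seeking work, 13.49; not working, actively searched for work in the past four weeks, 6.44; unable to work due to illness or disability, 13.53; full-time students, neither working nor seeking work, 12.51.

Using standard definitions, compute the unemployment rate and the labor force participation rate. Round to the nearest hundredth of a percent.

Employed = 131.34 + 15.96 = 147.30 million.
Unemployed = 6.44 million.
Labor force = 147.30 + 6.44 = 153.74 million.
Not in labor force = 53.95 + 13.49 + 13.53 + 12.51 = 93.48 million (those not working and not actively searching are outside the labor force).
Civilian working-age population = 153.74 + 93.48 = 247.22 million.
Unemployment rate = 6.44 / 153.74 = 4.19%.
Labor force participation rate = 153.74 / 247.22 = 62.19%.

Unemployment rate ≈ 4.19%; labor force participation rate ≈ 62.19%.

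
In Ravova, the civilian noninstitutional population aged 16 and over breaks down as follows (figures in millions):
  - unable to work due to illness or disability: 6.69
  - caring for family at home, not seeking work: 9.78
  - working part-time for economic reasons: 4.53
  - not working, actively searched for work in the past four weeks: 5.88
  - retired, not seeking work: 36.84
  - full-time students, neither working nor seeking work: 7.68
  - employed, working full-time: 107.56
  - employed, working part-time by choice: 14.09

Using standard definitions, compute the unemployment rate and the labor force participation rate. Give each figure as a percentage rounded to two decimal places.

Unemployment rate ≈ 4.45%; labor force participation rate ≈ 68.41%.

Employed = 4.53 + 107.56 + 14.09 = 126.18 million (anyone who worked, including part-time for economic reasons, counts as employed).
Unemployed = 5.88 million.
Labor force = 126.18 + 5.88 = 132.06 million.
Not in labor force = 6.69 + 9.78 + 36.84 + 7.68 = 60.99 million (those not working and not actively searching are outside the labor force).
Civilian working-age population = 132.06 + 60.99 = 193.05 million.
Unemployment rate = 5.88 / 132.06 = 4.45%.
Labor force participation rate = 132.06 / 193.05 = 68.41%.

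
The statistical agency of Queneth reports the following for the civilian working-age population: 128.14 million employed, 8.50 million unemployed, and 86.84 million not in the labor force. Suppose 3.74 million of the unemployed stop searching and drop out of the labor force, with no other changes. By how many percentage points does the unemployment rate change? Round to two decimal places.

The unemployment rate changes by −2.64 percentage points.

Initially, labor force = 128.14 + 8.50 = 136.64 million, so u = 8.50/136.64 = 6.22%.
After the change, unemployed and labor force both fall by 3.74 → E = 128.14, U = 4.76, labor force = 132.90 million.
New unemployment rate = 4.76 / 132.90 = 3.58%.
Change = 3.58% − 6.22% = −2.64 percentage points.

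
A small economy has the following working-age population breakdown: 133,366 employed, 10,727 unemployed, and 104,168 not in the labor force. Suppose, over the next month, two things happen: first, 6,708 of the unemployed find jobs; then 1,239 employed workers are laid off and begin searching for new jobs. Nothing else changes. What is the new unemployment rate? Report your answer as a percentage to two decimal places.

Initially, labor force = 133,366 + 10,727 = 144,093, so u = 10,727/144,093 = 7.44%.
After the first change, unemployed falls and employed rises by 6,708; labor force unchanged → E = 140,074, U = 4,019, labor force = 144,093.
After the second change, employed falls and unemployed rises by 1,239; labor force unchanged → E = 138,835, U = 5,258, labor force = 144,093.
New unemployment rate = 5,258 / 144,093 = 3.65%.

New unemployment rate ≈ 3.65%.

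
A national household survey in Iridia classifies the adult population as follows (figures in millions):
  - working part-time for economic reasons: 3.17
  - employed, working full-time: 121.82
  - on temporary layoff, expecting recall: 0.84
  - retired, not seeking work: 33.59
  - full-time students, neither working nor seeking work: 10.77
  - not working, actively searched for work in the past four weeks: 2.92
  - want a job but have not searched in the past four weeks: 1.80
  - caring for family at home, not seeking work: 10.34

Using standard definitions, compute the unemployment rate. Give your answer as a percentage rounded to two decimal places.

Employed = 3.17 + 121.82 = 124.99 million (anyone who worked, including part-time for economic reasons, counts as employed).
Unemployed = 0.84 + 2.92 = 3.76 million (jobless and actively searching, or on temporary layoff).
Labor force = 124.99 + 3.76 = 128.75 million.
Unemployment rate = 3.76 / 128.75 = 2.92%.

Unemployment rate ≈ 2.92%.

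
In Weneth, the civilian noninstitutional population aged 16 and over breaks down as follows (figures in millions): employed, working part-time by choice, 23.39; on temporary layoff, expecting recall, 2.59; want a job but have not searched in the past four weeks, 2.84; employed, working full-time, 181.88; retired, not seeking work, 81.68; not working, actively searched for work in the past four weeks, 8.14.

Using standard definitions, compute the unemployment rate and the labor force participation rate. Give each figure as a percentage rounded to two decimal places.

Employed = 23.39 + 181.88 = 205.27 million.
Unemployed = 2.59 + 8.14 = 10.73 million (jobless and actively searching, or on temporary layoff).
Labor force = 205.27 + 10.73 = 216.00 million.
Not in labor force = 2.84 + 81.68 = 84.52 million (those not working and not actively searching are outside the labor force — including those who want a job but have given up searching).
Civilian working-age population = 216.00 + 84.52 = 300.52 million.
Unemployment rate = 10.73 / 216.00 = 4.97%.
Labor force participation rate = 216.00 / 300.52 = 71.88%.

Unemployment rate ≈ 4.97%; labor force participation rate ≈ 71.88%.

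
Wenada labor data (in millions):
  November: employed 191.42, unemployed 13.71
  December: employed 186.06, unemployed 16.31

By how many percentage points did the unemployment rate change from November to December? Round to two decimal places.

The unemployment rate changed by +1.38 percentage points.

November: labor force = 191.42 + 13.71 = 205.13; u = 13.71/205.13 = 6.68%.
December: labor force = 186.06 + 16.31 = 202.37; u = 16.31/202.37 = 8.06%.
Change = 8.06% − 6.68% = +1.38 pp.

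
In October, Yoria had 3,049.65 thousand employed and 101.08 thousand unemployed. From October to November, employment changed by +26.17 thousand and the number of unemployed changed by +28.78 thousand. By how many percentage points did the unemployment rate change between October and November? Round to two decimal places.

October: labor force = 3,049.65 + 101.08 = 3,150.73; u = 101.08/3,150.73 = 3.21%.
November: labor force = 3,075.82 + 129.86 = 3,205.68; u = 129.86/3,205.68 = 4.05%.
Change = 4.05% − 3.21% = +0.84 pp.

The unemployment rate changed by +0.84 percentage points.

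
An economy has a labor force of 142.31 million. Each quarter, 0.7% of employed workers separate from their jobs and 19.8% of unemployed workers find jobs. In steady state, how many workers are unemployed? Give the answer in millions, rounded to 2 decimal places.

About 4.86 million are unemployed in steady state.

Steady-state unemployment rate u* = s/(s+f) = 0.7/(0.7+19.8) = 0.034146.
Unemployed = u* × labor force = 0.034146 × 142.31 ≈ 4.86 million.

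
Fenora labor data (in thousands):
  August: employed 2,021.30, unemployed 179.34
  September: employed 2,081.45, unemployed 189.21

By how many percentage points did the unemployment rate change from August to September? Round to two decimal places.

The unemployment rate changed by +0.18 percentage points.

August: labor force = 2,021.30 + 179.34 = 2,200.64; u = 179.34/2,200.64 = 8.15%.
September: labor force = 2,081.45 + 189.21 = 2,270.66; u = 189.21/2,270.66 = 8.33%.
Change = 8.33% − 8.15% = +0.18 pp.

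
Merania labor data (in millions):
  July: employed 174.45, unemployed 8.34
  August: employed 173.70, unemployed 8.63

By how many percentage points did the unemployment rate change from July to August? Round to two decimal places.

July: labor force = 174.45 + 8.34 = 182.79; u = 8.34/182.79 = 4.56%.
August: labor force = 173.70 + 8.63 = 182.33; u = 8.63/182.33 = 4.73%.
Change = 4.73% − 4.56% = +0.17 pp.

The unemployment rate changed by +0.17 percentage points.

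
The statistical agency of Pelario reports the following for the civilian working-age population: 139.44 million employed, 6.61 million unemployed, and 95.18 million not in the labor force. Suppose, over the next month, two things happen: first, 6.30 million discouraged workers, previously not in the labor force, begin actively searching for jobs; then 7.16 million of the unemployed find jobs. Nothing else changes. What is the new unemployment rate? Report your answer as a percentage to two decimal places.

Initially, labor force = 139.44 + 6.61 = 146.05 million, so u = 6.61/146.05 = 4.53%.
After the first change, unemployed and labor force both rise by 6.30 → E = 139.44, U = 12.91, labor force = 152.35 million.
After the second change, unemployed falls and employed rises by 7.16; labor force unchanged → E = 146.60, U = 5.75, labor force = 152.35 million.
New unemployment rate = 5.75 / 152.35 = 3.77%.

New unemployment rate ≈ 3.77%.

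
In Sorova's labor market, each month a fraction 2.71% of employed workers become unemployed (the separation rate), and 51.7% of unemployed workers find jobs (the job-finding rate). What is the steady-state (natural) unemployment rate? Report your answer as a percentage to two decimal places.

Steady-state unemployment rate ≈ 4.98%.

At steady state the flows balance: s·E = f·U, so U/(E+U) = s/(s+f).
u* = 2.71 / (2.71 + 51.7) = 2.71 / 54.41 = 4.98%.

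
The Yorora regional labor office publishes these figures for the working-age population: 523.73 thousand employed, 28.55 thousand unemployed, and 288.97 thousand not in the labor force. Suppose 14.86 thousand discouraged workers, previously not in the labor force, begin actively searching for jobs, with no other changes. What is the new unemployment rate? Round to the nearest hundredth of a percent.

New unemployment rate ≈ 7.65%.

Initially, labor force = 523.73 + 28.55 = 552.28 thousand, so u = 28.55/552.28 = 5.17%.
After the change, unemployed and labor force both rise by 14.86 → E = 523.73, U = 43.41, labor force = 567.14 thousand.
New unemployment rate = 43.41 / 567.14 = 7.65%.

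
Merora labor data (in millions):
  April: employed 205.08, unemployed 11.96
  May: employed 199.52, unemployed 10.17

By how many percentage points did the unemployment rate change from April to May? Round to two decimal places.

The unemployment rate changed by −0.66 percentage points.

April: labor force = 205.08 + 11.96 = 217.04; u = 11.96/217.04 = 5.51%.
May: labor force = 199.52 + 10.17 = 209.69; u = 10.17/209.69 = 4.85%.
Change = 4.85% − 5.51% = −0.66 pp.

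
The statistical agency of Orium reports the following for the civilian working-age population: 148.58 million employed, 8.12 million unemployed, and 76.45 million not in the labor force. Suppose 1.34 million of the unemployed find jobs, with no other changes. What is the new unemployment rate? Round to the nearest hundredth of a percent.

Initially, labor force = 148.58 + 8.12 = 156.70 million, so u = 8.12/156.70 = 5.18%.
After the change, unemployed falls and employed rises by 1.34; labor force unchanged → E = 149.92, U = 6.78, labor force = 156.70 million.
New unemployment rate = 6.78 / 156.70 = 4.33%.

New unemployment rate ≈ 4.33%.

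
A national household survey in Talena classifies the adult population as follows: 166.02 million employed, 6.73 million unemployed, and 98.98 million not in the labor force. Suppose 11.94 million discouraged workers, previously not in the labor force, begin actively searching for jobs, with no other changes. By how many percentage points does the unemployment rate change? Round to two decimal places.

The unemployment rate changes by +6.21 percentage points.

Initially, labor force = 166.02 + 6.73 = 172.75 million, so u = 6.73/172.75 = 3.90%.
After the change, unemployed and labor force both rise by 11.94 → E = 166.02, U = 18.67, labor force = 184.69 million.
New unemployment rate = 18.67 / 184.69 = 10.11%.
Change = 10.11% − 3.90% = +6.21 percentage points.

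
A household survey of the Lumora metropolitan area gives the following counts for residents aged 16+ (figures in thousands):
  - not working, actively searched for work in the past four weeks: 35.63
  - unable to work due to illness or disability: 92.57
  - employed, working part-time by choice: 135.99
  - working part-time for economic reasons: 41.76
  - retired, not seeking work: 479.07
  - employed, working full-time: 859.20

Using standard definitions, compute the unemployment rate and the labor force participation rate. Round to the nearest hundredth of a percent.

Employed = 135.99 + 41.76 + 859.20 = 1,036.95 thousand (anyone who worked, including part-time for economic reasons, counts as employed).
Unemployed = 35.63 thousand.
Labor force = 1,036.95 + 35.63 = 1,072.58 thousand.
Not in labor force = 92.57 + 479.07 = 571.64 thousand (those not working and not actively searching are outside the labor force).
Civilian working-age population = 1,072.58 + 571.64 = 1,644.22 thousand.
Unemployment rate = 35.63 / 1,072.58 = 3.32%.
Labor force participation rate = 1,072.58 / 1,644.22 = 65.23%.

Unemployment rate ≈ 3.32%; labor force participation rate ≈ 65.23%.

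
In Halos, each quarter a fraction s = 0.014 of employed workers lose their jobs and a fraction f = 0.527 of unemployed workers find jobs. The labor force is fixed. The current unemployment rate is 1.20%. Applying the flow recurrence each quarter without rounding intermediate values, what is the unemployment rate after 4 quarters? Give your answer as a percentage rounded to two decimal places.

With a fixed labor force, u_{t+1} = u_t + s·(1−u_t) − f·u_t = u_t·(1−s−f) + s.
Here 1−s−f = 0.459 and s = 0.014.
u_1 = 0.012000 × 0.459 + 0.014 = 0.019508.
u_2 = 0.019508 × 0.459 + 0.014 = 0.022954.
u_3 = 0.022954 × 0.459 + 0.014 = 0.024536.
u_4 = 0.024536 × 0.459 + 0.014 = 0.025262.

Unemployment rate after four quarters ≈ 2.53%.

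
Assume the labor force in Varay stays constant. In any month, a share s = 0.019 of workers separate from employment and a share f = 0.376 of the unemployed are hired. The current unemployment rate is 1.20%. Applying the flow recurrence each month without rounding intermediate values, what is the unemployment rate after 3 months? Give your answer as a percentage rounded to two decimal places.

With a fixed labor force, u_{t+1} = u_t + s·(1−u_t) − f·u_t = u_t·(1−s−f) + s.
Here 1−s−f = 0.605 and s = 0.019.
u_1 = 0.012000 × 0.605 + 0.019 = 0.026260.
u_2 = 0.026260 × 0.605 + 0.019 = 0.034887.
u_3 = 0.034887 × 0.605 + 0.019 = 0.040107.

Unemployment rate after three months ≈ 4.01%.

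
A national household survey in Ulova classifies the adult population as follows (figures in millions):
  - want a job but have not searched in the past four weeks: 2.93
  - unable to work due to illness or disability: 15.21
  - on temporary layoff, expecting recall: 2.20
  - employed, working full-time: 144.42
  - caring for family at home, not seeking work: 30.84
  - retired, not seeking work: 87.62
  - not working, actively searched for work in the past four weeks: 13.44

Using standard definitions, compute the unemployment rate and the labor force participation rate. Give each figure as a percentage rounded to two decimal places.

Unemployment rate ≈ 9.77%; labor force participation rate ≈ 53.95%.

Employed = 144.42 million.
Unemployed = 2.20 + 13.44 = 15.64 million (jobless and actively searching, or on temporary layoff).
Labor force = 144.42 + 15.64 = 160.06 million.
Not in labor force = 2.93 + 15.21 + 30.84 + 87.62 = 136.60 million (those not working and not actively searching are outside the labor force — including those who want a job but have given up searching).
Civilian working-age population = 160.06 + 136.60 = 296.66 million.
Unemployment rate = 15.64 / 160.06 = 9.77%.
Labor force participation rate = 160.06 / 296.66 = 53.95%.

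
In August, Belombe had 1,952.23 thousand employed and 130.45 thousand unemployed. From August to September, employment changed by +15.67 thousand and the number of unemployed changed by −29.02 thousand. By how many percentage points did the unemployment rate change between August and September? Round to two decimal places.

August: labor force = 1,952.23 + 130.45 = 2,082.68; u = 130.45/2,082.68 = 6.26%.
September: labor force = 1,967.90 + 101.43 = 2,069.33; u = 101.43/2,069.33 = 4.90%.
Change = 4.90% − 6.26% = −1.36 pp.

The unemployment rate changed by −1.36 percentage points.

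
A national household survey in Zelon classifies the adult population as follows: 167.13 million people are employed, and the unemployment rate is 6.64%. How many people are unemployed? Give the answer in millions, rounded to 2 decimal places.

About 11.89 million are unemployed.

Let U be the number unemployed. The labor force is E + U, and U/(E+U) = 0.0664.
So U = 0.0664 × 167.13 / (1 − 0.0664) = 11.0974 / 0.9336 ≈ 11.89 million.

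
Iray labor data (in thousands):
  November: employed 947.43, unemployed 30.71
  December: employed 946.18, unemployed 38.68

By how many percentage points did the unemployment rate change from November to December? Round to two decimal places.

The unemployment rate changed by +0.79 percentage points.

November: labor force = 947.43 + 30.71 = 978.14; u = 30.71/978.14 = 3.14%.
December: labor force = 946.18 + 38.68 = 984.86; u = 38.68/984.86 = 3.93%.
Change = 3.93% − 3.14% = +0.79 pp.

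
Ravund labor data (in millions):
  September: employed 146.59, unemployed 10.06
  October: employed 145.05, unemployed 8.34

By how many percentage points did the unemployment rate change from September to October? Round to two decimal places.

September: labor force = 146.59 + 10.06 = 156.65; u = 10.06/156.65 = 6.42%.
October: labor force = 145.05 + 8.34 = 153.39; u = 8.34/153.39 = 5.44%.
Change = 5.44% − 6.42% = −0.98 pp.

The unemployment rate changed by −0.98 percentage points.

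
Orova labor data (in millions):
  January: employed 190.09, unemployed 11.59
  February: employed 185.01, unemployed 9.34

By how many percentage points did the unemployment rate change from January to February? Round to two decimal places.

January: labor force = 190.09 + 11.59 = 201.68; u = 11.59/201.68 = 5.75%.
February: labor force = 185.01 + 9.34 = 194.35; u = 9.34/194.35 = 4.81%.
Change = 4.81% − 5.75% = −0.94 pp.

The unemployment rate changed by −0.94 percentage points.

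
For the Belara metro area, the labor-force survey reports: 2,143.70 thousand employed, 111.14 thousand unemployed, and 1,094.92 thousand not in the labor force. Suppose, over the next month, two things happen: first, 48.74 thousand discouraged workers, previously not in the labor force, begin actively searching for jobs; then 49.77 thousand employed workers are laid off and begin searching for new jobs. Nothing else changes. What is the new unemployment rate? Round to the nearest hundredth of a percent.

New unemployment rate ≈ 9.10%.

Initially, labor force = 2,143.70 + 111.14 = 2,254.84 thousand, so u = 111.14/2,254.84 = 4.93%.
After the first change, unemployed and labor force both rise by 48.74 → E = 2,143.70, U = 159.88, labor force = 2,303.58 thousand.
After the second change, employed falls and unemployed rises by 49.77; labor force unchanged → E = 2,093.93, U = 209.65, labor force = 2,303.58 thousand.
New unemployment rate = 209.65 / 2,303.58 = 9.10%.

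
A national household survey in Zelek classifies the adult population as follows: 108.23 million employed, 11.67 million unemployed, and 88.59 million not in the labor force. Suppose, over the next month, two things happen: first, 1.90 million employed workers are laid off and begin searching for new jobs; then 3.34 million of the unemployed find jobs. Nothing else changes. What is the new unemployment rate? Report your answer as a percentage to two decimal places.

Initially, labor force = 108.23 + 11.67 = 119.90 million, so u = 11.67/119.90 = 9.73%.
After the first change, employed falls and unemployed rises by 1.90; labor force unchanged → E = 106.33, U = 13.57, labor force = 119.90 million.
After the second change, unemployed falls and employed rises by 3.34; labor force unchanged → E = 109.67, U = 10.23, labor force = 119.90 million.
New unemployment rate = 10.23 / 119.90 = 8.53%.

New unemployment rate ≈ 8.53%.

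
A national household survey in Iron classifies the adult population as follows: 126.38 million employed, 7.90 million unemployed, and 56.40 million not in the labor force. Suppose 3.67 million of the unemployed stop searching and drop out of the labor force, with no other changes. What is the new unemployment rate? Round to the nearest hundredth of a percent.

Initially, labor force = 126.38 + 7.90 = 134.28 million, so u = 7.90/134.28 = 5.88%.
After the change, unemployed and labor force both fall by 3.67 → E = 126.38, U = 4.23, labor force = 130.61 million.
New unemployment rate = 4.23 / 130.61 = 3.24%.

New unemployment rate ≈ 3.24%.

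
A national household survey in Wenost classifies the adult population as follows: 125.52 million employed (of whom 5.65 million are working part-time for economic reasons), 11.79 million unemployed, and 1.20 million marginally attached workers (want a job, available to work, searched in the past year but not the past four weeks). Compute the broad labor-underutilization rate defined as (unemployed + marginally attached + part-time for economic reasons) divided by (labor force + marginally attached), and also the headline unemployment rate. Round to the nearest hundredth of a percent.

Labor force = 125.52 + 11.79 = 137.31 million.
Numerator = 11.79 + 1.20 + 5.65 = 18.64 million.
Denominator = 137.31 + 1.20 = 138.51 million.
Broad rate = 18.64 / 138.51 = 13.46%.
Headline unemployment rate = 11.79 / 137.31 = 8.59%.

Broad underutilization rate ≈ 13.46%; headline unemployment rate ≈ 8.59%.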